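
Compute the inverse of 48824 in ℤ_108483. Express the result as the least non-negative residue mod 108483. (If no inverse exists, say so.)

Apply the Euclidean algorithm to 108483 and 48824:
108483 = 2×48824 + 10835
48824 = 4×10835 + 5484
10835 = 1×5484 + 5351
5484 = 1×5351 + 133
5351 = 40×133 + 31
133 = 4×31 + 9
31 = 3×9 + 4
9 = 2×4 + 1
4 = 4×1 + 0
The gcd is 1. Working backward:
1 = 9 − 2·4
1 = −2·31 + 7·9
1 = 7·133 − 30·31
1 = −30·5351 + 1207·133
1 = 1207·5484 − 1237·5351
1 = −1237·10835 + 2444·5484
1 = 2444·48824 − 11013·10835
1 = −11013·108483 + 24470·48824
So 48824·24470 ≡ 1 (mod 108483).

24470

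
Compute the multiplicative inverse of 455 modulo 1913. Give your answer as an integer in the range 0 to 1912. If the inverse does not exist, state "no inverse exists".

Run Euclid on (1913, 455):
1913 = 4·455 + 93
455 = 4·93 + 83
93 = 1·83 + 10
83 = 8·10 + 3
10 = 3·3 + 1
3 = 3·1 + 0
Since gcd(455, 1913) = 1, back-substitute to write 1 as a combination:
1 = 10 − 3·3
1 = −3·83 + 25·10
1 = 25·93 − 28·83
1 = −28·455 + 137·93
1 = 137·1913 − 576·455
So 455·(-576) ≡ 1 (mod 1913), and -576 ≡ 1337 (mod 1913).

1337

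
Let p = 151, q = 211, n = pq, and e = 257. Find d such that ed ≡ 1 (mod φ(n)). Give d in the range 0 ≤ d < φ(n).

5393

φ(n) = (p−1)(q−1) = 150·210 = 31500.
Need d with 257·d ≡ 1 (mod 31500). Apply the extended Euclidean algorithm:
31500 = 122×257 + 146
257 = 1×146 + 111
146 = 1×111 + 35
111 = 3×35 + 6
35 = 5×6 + 5
6 = 1×5 + 1
5 = 5×1 + 0
Back-substitute:
1 = 6 − 5
1 = −35 + 6·6
1 = 6·111 − 19·35
1 = −19·146 + 25·111
1 = 25·257 − 44·146
1 = −44·31500 + 5393·257
So 257·5393 ≡ 1 (mod 31500), hence d = 5393.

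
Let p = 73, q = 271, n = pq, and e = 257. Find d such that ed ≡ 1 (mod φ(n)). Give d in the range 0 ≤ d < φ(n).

φ(n) = (p−1)(q−1) = 72·270 = 19440.
Need d with 257·d ≡ 1 (mod 19440). Apply the extended Euclidean algorithm:
19440 = 75×257 + 165
257 = 1×165 + 92
165 = 1×92 + 73
92 = 1×73 + 19
73 = 3×19 + 16
19 = 1×16 + 3
16 = 5×3 + 1
3 = 3×1 + 0
Back-substitute:
1 = 16 − 5·3
1 = −5·19 + 6·16
1 = 6·73 − 23·19
1 = −23·92 + 29·73
1 = 29·165 − 52·92
1 = −52·257 + 81·165
1 = 81·19440 − 6127·257
So 257·(-6127) ≡ 1 (mod 19440), hence d ≡ -6127 ≡ 13313 (mod 19440).

13313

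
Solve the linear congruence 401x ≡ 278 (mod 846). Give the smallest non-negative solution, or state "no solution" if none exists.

718

First find gcd(401, 846):
846 = 2·401 + 44
401 = 9·44 + 5
44 = 8·5 + 4
5 = 1·4 + 1
4 = 4·1 + 0
gcd = 1, so a unique solution mod 846 exists.
Back-substitute for the Bézout coefficients:
1 = 5 − 4
1 = −44 + 9·5
1 = 9·401 − 82·44
1 = −82·846 + 173·401
So 401·(173) ≡ 1 (mod 846), giving 401⁻¹ ≡ 173.
x ≡ 401⁻¹·278 ≡ 173·278 ≡ 718 (mod 846).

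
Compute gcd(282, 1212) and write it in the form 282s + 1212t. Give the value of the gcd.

6

Repeated division:
1212 = 4×282 + 84
282 = 3×84 + 30
84 = 2×30 + 24
30 = 1×24 + 6
24 = 4×6 + 0
gcd(282, 1212) = 6.
Back-substituting:
6 = 30 − 24
6 = −84 + 3·30
6 = 3·282 − 10·84
6 = −10·1212 + 43·282
So 6 = (-10)·1212 + (43)·282.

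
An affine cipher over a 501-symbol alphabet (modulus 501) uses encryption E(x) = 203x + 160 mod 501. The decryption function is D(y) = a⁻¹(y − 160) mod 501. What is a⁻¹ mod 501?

Run Euclid on (501, 203):
501 = 2×203 + 95
203 = 2×95 + 13
95 = 7×13 + 4
13 = 3×4 + 1
4 = 4×1 + 0
The gcd is 1. Working backward:
1 = 13 − 3·4
1 = −3·95 + 22·13
1 = 22·203 − 47·95
1 = −47·501 + 116·203
So 203·116 ≡ 1 (mod 501).

116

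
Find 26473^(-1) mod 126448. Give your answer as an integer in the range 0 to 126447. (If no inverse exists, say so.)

Extended Euclidean algorithm:
126448 = 4×26473 + 20556
26473 = 1×20556 + 5917
20556 = 3×5917 + 2805
5917 = 2×2805 + 307
2805 = 9×307 + 42
307 = 7×42 + 13
42 = 3×13 + 3
13 = 4×3 + 1
3 = 3×1 + 0
gcd = 1, so the inverse exists. Back-substitute:
1 = 13 − 4·3
1 = −4·42 + 13·13
1 = 13·307 − 95·42
1 = −95·2805 + 868·307
1 = 868·5917 − 1831·2805
1 = −1831·20556 + 6361·5917
1 = 6361·26473 − 8192·20556
1 = −8192·126448 + 39129·26473
So 26473·39129 ≡ 1 (mod 126448).

39129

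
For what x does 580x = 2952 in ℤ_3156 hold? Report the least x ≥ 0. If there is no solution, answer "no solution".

First find gcd(580, 3156):
3156 = 5*580 + 256
580 = 2*256 + 68
256 = 3*68 + 52
68 = 1*52 + 16
52 = 3*16 + 4
16 = 4*4 + 0
gcd = 4 and 4 | 2952, so solutions exist. Divide through by 4: 145x ≡ 738 (mod 789).
Now find 145⁻¹ mod 789:
789 = 5×145 + 64
145 = 2×64 + 17
64 = 3×17 + 13
17 = 1×13 + 4
13 = 3×4 + 1
4 = 4×1 + 0
Back-substitute:
1 = 13 − 3·4
1 = −3·17 + 4·13
1 = 4·64 − 15·17
1 = −15·145 + 34·64
1 = 34·789 − 185·145
So 145·(-185) ≡ 1 (mod 789), i.e. 145⁻¹ ≡ 604.
Then x ≡ 604·738 ≡ 756 (mod 789); the smallest non-negative solution is x = 756.

756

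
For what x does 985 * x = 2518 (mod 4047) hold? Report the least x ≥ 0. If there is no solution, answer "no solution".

3499

First find gcd(985, 4047):
4047 = 4·985 + 107
985 = 9·107 + 22
107 = 4·22 + 19
22 = 1·19 + 3
19 = 6·3 + 1
3 = 3·1 + 0
gcd = 1, so a unique solution mod 4047 exists.
Back-substitute for the Bézout coefficients:
1 = 19 − 6·3
1 = −6·22 + 7·19
1 = 7·107 − 34·22
1 = −34·985 + 313·107
1 = 313·4047 − 1286·985
So 985·(-1286) ≡ 1 (mod 4047), giving 985⁻¹ ≡ 2761.
x ≡ 985⁻¹·2518 ≡ 2761·2518 ≡ 3499 (mod 4047).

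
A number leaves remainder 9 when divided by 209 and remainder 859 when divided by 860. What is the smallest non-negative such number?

165119

Write x = 9 + 209·k. Then 209·k ≡ 859 − 9 ≡ 850 (mod 860).
Need 209⁻¹ mod 860. Extended Euclid on (860, 209):
860 = 4·209 + 24
209 = 8·24 + 17
24 = 1·17 + 7
17 = 2·7 + 3
7 = 2·3 + 1
3 = 3·1 + 0
Back-substitute:
1 = 7 − 2·3
1 = −2·17 + 5·7
1 = 5·24 − 7·17
1 = −7·209 + 61·24
1 = 61·860 − 251·209
209⁻¹ ≡ 609 (mod 860), so k ≡ 609·850 ≡ 790 (mod 860).
x = 9 + 209·790 = 165119.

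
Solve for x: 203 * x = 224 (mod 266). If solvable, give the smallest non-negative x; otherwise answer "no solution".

26

First find gcd(203, 266):
266 = 1×203 + 63
203 = 3×63 + 14
63 = 4×14 + 7
14 = 2×7 + 0
gcd = 7 and 7 | 224, so solutions exist. Divide through by 7: 29x ≡ 32 (mod 38).
Now find 29⁻¹ mod 38:
38 = 1×29 + 9
29 = 3×9 + 2
9 = 4×2 + 1
2 = 2×1 + 0
Back-substitute:
1 = 9 − 4·2
1 = −4·29 + 13·9
1 = 13·38 − 17·29
So 29·(-17) ≡ 1 (mod 38), i.e. 29⁻¹ ≡ 21.
Then x ≡ 21·32 ≡ 26 (mod 38); the smallest non-negative solution is x = 26.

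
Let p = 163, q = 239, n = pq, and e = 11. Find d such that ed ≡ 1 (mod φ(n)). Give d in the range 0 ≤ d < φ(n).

35051

φ(n) = (p−1)(q−1) = 162·238 = 38556.
Need d with 11·d ≡ 1 (mod 38556). Apply the extended Euclidean algorithm:
38556 = 3505·11 + 1
11 = 11·1 + 0
Back-substitute:
1 = 38556 − 3505·11
So 11·(-3505) ≡ 1 (mod 38556), hence d ≡ -3505 ≡ 35051 (mod 38556).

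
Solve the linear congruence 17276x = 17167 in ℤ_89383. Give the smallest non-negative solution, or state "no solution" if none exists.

gcd(17276, 89383):
89383 = 5×17276 + 3003
17276 = 5×3003 + 2261
3003 = 1×2261 + 742
2261 = 3×742 + 35
742 = 21×35 + 7
35 = 5×7 + 0
gcd = 7, but 7 ∤ 17167, so the congruence has no solution.

no solution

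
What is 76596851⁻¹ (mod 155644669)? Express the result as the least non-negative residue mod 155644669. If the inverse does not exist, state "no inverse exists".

Apply the Euclidean algorithm to 155644669 and 76596851:
155644669 = 2·76596851 + 2450967
76596851 = 31·2450967 + 616874
2450967 = 3·616874 + 600345
616874 = 1·600345 + 16529
600345 = 36·16529 + 5301
16529 = 3·5301 + 626
5301 = 8·626 + 293
626 = 2·293 + 40
293 = 7·40 + 13
40 = 3·13 + 1
13 = 13·1 + 0
Since gcd(76596851, 155644669) = 1, back-substitute to write 1 as a combination:
1 = 40 − 3·13
1 = −3·293 + 22·40
1 = 22·626 − 47·293
1 = −47·5301 + 398·626
1 = 398·16529 − 1241·5301
1 = −1241·600345 + 45074·16529
1 = 45074·616874 − 46315·600345
1 = −46315·2450967 + 184019·616874
1 = 184019·76596851 − 5750904·2450967
1 = −5750904·155644669 + 11685827·76596851
So 76596851·11685827 ≡ 1 (mod 155644669).

11685827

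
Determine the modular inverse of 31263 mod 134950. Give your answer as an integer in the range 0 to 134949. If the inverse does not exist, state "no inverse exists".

109577

Extended Euclidean algorithm:
134950 = 4·31263 + 9898
31263 = 3·9898 + 1569
9898 = 6·1569 + 484
1569 = 3·484 + 117
484 = 4·117 + 16
117 = 7·16 + 5
16 = 3·5 + 1
5 = 5·1 + 0
gcd = 1, so the inverse exists. Back-substitute:
1 = 16 − 3·5
1 = −3·117 + 22·16
1 = 22·484 − 91·117
1 = −91·1569 + 295·484
1 = 295·9898 − 1861·1569
1 = −1861·31263 + 5878·9898
1 = 5878·134950 − 25373·31263
Thus 31263·(-25373) ≡ 1 (mod 134950); reducing, -25373 mod 134950 = 109577.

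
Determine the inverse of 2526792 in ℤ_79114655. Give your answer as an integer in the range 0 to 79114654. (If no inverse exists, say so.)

18623908

Apply the Euclidean algorithm to 79114655 and 2526792:
79114655 = 31×2526792 + 784103
2526792 = 3×784103 + 174483
784103 = 4×174483 + 86171
174483 = 2×86171 + 2141
86171 = 40×2141 + 531
2141 = 4×531 + 17
531 = 31×17 + 4
17 = 4×4 + 1
4 = 4×1 + 0
gcd = 1, so the inverse exists. Back-substitute:
1 = 17 − 4·4
1 = −4·531 + 125·17
1 = 125·2141 − 504·531
1 = −504·86171 + 20285·2141
1 = 20285·174483 − 41074·86171
1 = −41074·784103 + 184581·174483
1 = 184581·2526792 − 594817·784103
1 = −594817·79114655 + 18623908·2526792
So 2526792·18623908 ≡ 1 (mod 79114655).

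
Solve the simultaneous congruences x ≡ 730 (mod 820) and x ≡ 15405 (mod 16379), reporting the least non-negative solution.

Write x = 730 + 820·k. Then 820·k ≡ 15405 − 730 ≡ 14675 (mod 16379).
Need 820⁻¹ mod 16379. Extended Euclid on (16379, 820):
16379 = 19·820 + 799
820 = 1·799 + 21
799 = 38·21 + 1
21 = 21·1 + 0
Back-substitute:
1 = 799 − 38·21
1 = −38·820 + 39·799
1 = 39·16379 − 779·820
820⁻¹ ≡ 15600 (mod 16379), so k ≡ 15600·14675 ≡ 717 (mod 16379).
x = 730 + 820·717 = 588670.

588670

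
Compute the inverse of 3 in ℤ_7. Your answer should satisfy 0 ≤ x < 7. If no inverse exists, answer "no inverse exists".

Apply the Euclidean algorithm to 7 and 3:
7 = 2*3 + 1
3 = 3*1 + 0
gcd = 1, so the inverse exists. Back-substitute:
1 = 7 − 2·3
Hence 3⁻¹ ≡ -2 ≡ 5 (mod 7).

5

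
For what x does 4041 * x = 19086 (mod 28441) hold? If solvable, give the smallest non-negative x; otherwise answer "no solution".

9844

First find gcd(4041, 28441):
28441 = 7*4041 + 154
4041 = 26*154 + 37
154 = 4*37 + 6
37 = 6*6 + 1
6 = 6*1 + 0
gcd = 1, so a unique solution mod 28441 exists.
Back-substitute for the Bézout coefficients:
1 = 37 − 6·6
1 = −6·154 + 25·37
1 = 25·4041 − 656·154
1 = −656·28441 + 4617·4041
So 4041·(4617) ≡ 1 (mod 28441), giving 4041⁻¹ ≡ 4617.
x ≡ 4041⁻¹·19086 ≡ 4617·19086 ≡ 9844 (mod 28441).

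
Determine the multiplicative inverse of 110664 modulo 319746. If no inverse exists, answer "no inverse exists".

Compute gcd(110664, 319746):
319746 = 2*110664 + 98418
110664 = 1*98418 + 12246
98418 = 8*12246 + 450
12246 = 27*450 + 96
450 = 4*96 + 66
96 = 1*66 + 30
66 = 2*30 + 6
30 = 5*6 + 0
Since gcd = 6 > 1, 110664 is not a unit mod 319746.

no inverse exists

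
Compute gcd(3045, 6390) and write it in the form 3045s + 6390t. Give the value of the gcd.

15

Euclidean algorithm:
6390 = 2·3045 + 300
3045 = 10·300 + 45
300 = 6·45 + 30
45 = 1·30 + 15
30 = 2·15 + 0
gcd(3045, 6390) = 15.
Back-substituting:
15 = 45 − 30
15 = −300 + 7·45
15 = 7·3045 − 71·300
15 = −71·6390 + 149·3045
So 15 = (-71)·6390 + (149)·3045.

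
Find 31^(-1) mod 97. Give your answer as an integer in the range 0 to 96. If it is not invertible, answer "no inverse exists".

72

Extended Euclidean algorithm:
97 = 3×31 + 4
31 = 7×4 + 3
4 = 1×3 + 1
3 = 3×1 + 0
gcd = 1, so the inverse exists. Back-substitute:
1 = 4 − 3
1 = −31 + 8·4
1 = 8·97 − 25·31
Thus 31·(-25) ≡ 1 (mod 97); reducing, -25 mod 97 = 72.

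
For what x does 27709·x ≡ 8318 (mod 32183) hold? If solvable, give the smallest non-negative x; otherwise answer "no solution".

First find gcd(27709, 32183):
32183 = 1·27709 + 4474
27709 = 6·4474 + 865
4474 = 5·865 + 149
865 = 5·149 + 120
149 = 1·120 + 29
120 = 4·29 + 4
29 = 7·4 + 1
4 = 4·1 + 0
gcd = 1, so a unique solution mod 32183 exists.
Back-substitute for the Bézout coefficients:
1 = 29 − 7·4
1 = −7·120 + 29·29
1 = 29·149 − 36·120
1 = −36·865 + 209·149
1 = 209·4474 − 1081·865
1 = −1081·27709 + 6695·4474
1 = 6695·32183 − 7776·27709
So 27709·(-7776) ≡ 1 (mod 32183), giving 27709⁻¹ ≡ 24407.
x ≡ 27709⁻¹·8318 ≡ 24407·8318 ≡ 7062 (mod 32183).

7062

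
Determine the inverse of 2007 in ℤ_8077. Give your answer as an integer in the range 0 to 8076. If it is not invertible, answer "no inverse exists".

3956

Extended Euclidean algorithm:
8077 = 4×2007 + 49
2007 = 40×49 + 47
49 = 1×47 + 2
47 = 23×2 + 1
2 = 2×1 + 0
Since gcd(2007, 8077) = 1, back-substitute to write 1 as a combination:
1 = 47 − 23·2
1 = −23·49 + 24·47
1 = 24·2007 − 983·49
1 = −983·8077 + 3956·2007
So 2007·3956 ≡ 1 (mod 8077).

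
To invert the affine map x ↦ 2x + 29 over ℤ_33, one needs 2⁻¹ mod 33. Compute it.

17

Extended Euclidean algorithm:
33 = 16×2 + 1
2 = 2×1 + 0
The gcd is 1. Working backward:
1 = 33 − 16·2
Hence 2⁻¹ ≡ -16 ≡ 17 (mod 33).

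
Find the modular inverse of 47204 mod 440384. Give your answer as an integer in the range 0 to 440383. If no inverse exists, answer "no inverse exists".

no inverse exists

Euclidean algorithm on 440384, 47204:
440384 = 9×47204 + 15548
47204 = 3×15548 + 560
15548 = 27×560 + 428
560 = 1×428 + 132
428 = 3×132 + 32
132 = 4×32 + 4
32 = 8×4 + 0
gcd(47204, 440384) = 4 ≠ 1, so 47204 has no multiplicative inverse modulo 440384.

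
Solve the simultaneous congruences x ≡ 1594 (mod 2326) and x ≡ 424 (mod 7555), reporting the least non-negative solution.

Write x = 1594 + 2326·k. Then 2326·k ≡ 424 − 1594 ≡ 6385 (mod 7555).
Need 2326⁻¹ mod 7555. Extended Euclid on (7555, 2326):
7555 = 3×2326 + 577
2326 = 4×577 + 18
577 = 32×18 + 1
18 = 18×1 + 0
Back-substitute:
1 = 577 − 32·18
1 = −32·2326 + 129·577
1 = 129·7555 − 419·2326
2326⁻¹ ≡ 7136 (mod 7555), so k ≡ 7136·6385 ≡ 6710 (mod 7555).
x = 1594 + 2326·6710 = 15609054.

15609054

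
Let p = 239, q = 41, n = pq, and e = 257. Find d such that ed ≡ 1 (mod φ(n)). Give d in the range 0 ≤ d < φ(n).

2593

φ(n) = (p−1)(q−1) = 238·40 = 9520.
Need d with 257·d ≡ 1 (mod 9520). Apply the extended Euclidean algorithm:
9520 = 37·257 + 11
257 = 23·11 + 4
11 = 2·4 + 3
4 = 1·3 + 1
3 = 3·1 + 0
Back-substitute:
1 = 4 − 3
1 = −11 + 3·4
1 = 3·257 − 70·11
1 = −70·9520 + 2593·257
So 257·2593 ≡ 1 (mod 9520), hence d = 2593.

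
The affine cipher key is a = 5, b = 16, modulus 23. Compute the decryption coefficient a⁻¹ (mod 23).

Run Euclid on (23, 5):
23 = 4·5 + 3
5 = 1·3 + 2
3 = 1·2 + 1
2 = 2·1 + 0
gcd = 1, so the inverse exists. Back-substitute:
1 = 3 − 2
1 = −5 + 2·3
1 = 2·23 − 9·5
Hence 5⁻¹ ≡ -9 ≡ 14 (mod 23).

14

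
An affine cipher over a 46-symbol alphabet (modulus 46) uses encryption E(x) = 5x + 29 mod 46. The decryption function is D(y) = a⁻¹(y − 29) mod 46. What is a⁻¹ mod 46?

Apply the Euclidean algorithm to 46 and 5:
46 = 9×5 + 1
5 = 5×1 + 0
Since gcd(5, 46) = 1, back-substitute to write 1 as a combination:
1 = 46 − 9·5
Thus 5·(-9) ≡ 1 (mod 46); reducing, -9 mod 46 = 37.

37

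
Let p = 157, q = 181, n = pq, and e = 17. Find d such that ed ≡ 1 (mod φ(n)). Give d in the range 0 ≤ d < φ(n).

φ(n) = (p−1)(q−1) = 156·180 = 28080.
Need d with 17·d ≡ 1 (mod 28080). Apply the extended Euclidean algorithm:
28080 = 1651·17 + 13
17 = 1·13 + 4
13 = 3·4 + 1
4 = 4·1 + 0
Back-substitute:
1 = 13 − 3·4
1 = −3·17 + 4·13
1 = 4·28080 − 6607·17
So 17·(-6607) ≡ 1 (mod 28080), hence d ≡ -6607 ≡ 21473 (mod 28080).

21473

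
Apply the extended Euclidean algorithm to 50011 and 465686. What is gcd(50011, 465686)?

13

Repeated division:
465686 = 9×50011 + 15587
50011 = 3×15587 + 3250
15587 = 4×3250 + 2587
3250 = 1×2587 + 663
2587 = 3×663 + 598
663 = 1×598 + 65
598 = 9×65 + 13
65 = 5×13 + 0
gcd(50011, 465686) = 13.
Express as a combination:
13 = 598 − 9·65
13 = −9·663 + 10·598
13 = 10·2587 − 39·663
13 = −39·3250 + 49·2587
13 = 49·15587 − 235·3250
13 = −235·50011 + 754·15587
13 = 754·465686 − 7021·50011
So 13 = (754)·465686 + (-7021)·50011.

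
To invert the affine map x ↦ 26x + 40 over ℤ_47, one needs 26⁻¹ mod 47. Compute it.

Extended Euclidean algorithm:
47 = 1*26 + 21
26 = 1*21 + 5
21 = 4*5 + 1
5 = 5*1 + 0
gcd = 1, so the inverse exists. Back-substitute:
1 = 21 − 4·5
1 = −4·26 + 5·21
1 = 5·47 − 9·26
Thus 26·(-9) ≡ 1 (mod 47); reducing, -9 mod 47 = 38.

38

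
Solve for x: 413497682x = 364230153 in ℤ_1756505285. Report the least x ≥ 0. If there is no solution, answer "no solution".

First find gcd(413497682, 1756505285):
1756505285 = 4·413497682 + 102514557
413497682 = 4·102514557 + 3439454
102514557 = 29·3439454 + 2770391
3439454 = 1·2770391 + 669063
2770391 = 4·669063 + 94139
669063 = 7·94139 + 10090
94139 = 9·10090 + 3329
10090 = 3·3329 + 103
3329 = 32·103 + 33
103 = 3·33 + 4
33 = 8·4 + 1
4 = 4·1 + 0
gcd = 1, so a unique solution mod 1756505285 exists.
Back-substitute for the Bézout coefficients:
1 = 33 − 8·4
1 = −8·103 + 25·33
1 = 25·3329 − 808·103
1 = −808·10090 + 2449·3329
1 = 2449·94139 − 22849·10090
1 = −22849·669063 + 162392·94139
1 = 162392·2770391 − 672417·669063
1 = −672417·3439454 + 834809·2770391
1 = 834809·102514557 − 24881878·3439454
1 = −24881878·413497682 + 100362321·102514557
1 = 100362321·1756505285 − 426331162·413497682
So 413497682·(-426331162) ≡ 1 (mod 1756505285), giving 413497682⁻¹ ≡ 1330174123.
x ≡ 413497682⁻¹·364230153 ≡ 1330174123·364230153 ≡ 1471935124 (mod 1756505285).

1471935124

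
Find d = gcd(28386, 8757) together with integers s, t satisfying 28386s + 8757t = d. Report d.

Apply Euclid's algorithm to 28386 and 8757:
28386 = 3·8757 + 2115
8757 = 4·2115 + 297
2115 = 7·297 + 36
297 = 8·36 + 9
36 = 4·9 + 0
gcd(28386, 8757) = 9.
Express as a combination:
9 = 297 − 8·36
9 = −8·2115 + 57·297
9 = 57·8757 − 236·2115
9 = −236·28386 + 765·8757
So 9 = (-236)·28386 + (765)·8757.

9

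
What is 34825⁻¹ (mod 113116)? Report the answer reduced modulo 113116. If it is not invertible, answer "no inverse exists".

Apply the Euclidean algorithm to 113116 and 34825:
113116 = 3*34825 + 8641
34825 = 4*8641 + 261
8641 = 33*261 + 28
261 = 9*28 + 9
28 = 3*9 + 1
9 = 9*1 + 0
The gcd is 1. Working backward:
1 = 28 − 3·9
1 = −3·261 + 28·28
1 = 28·8641 − 927·261
1 = −927·34825 + 3736·8641
1 = 3736·113116 − 12135·34825
Thus 34825·(-12135) ≡ 1 (mod 113116); reducing, -12135 mod 113116 = 100981.

100981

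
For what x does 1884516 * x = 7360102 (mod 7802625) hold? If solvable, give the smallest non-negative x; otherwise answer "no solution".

gcd(1884516, 7802625):
7802625 = 4·1884516 + 264561
1884516 = 7·264561 + 32589
264561 = 8·32589 + 3849
32589 = 8·3849 + 1797
3849 = 2·1797 + 255
1797 = 7·255 + 12
255 = 21·12 + 3
12 = 4·3 + 0
gcd = 3, but 3 ∤ 7360102, so the congruence has no solution.

no solution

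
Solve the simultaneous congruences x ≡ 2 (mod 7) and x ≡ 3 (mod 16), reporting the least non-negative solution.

51

Write x = 2 + 7·k. Then 7·k ≡ 3 − 2 ≡ 1 (mod 16).
Need 7⁻¹ mod 16. Extended Euclid on (16, 7):
16 = 2*7 + 2
7 = 3*2 + 1
2 = 2*1 + 0
Back-substitute:
1 = 7 − 3·2
1 = −3·16 + 7·7
7⁻¹ ≡ 7 (mod 16), so k ≡ 7·1 ≡ 7 (mod 16).
x = 2 + 7·7 = 51.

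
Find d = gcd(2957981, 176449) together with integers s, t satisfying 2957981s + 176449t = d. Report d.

Apply Euclid's algorithm to 2957981 and 176449:
2957981 = 16*176449 + 134797
176449 = 1*134797 + 41652
134797 = 3*41652 + 9841
41652 = 4*9841 + 2288
9841 = 4*2288 + 689
2288 = 3*689 + 221
689 = 3*221 + 26
221 = 8*26 + 13
26 = 2*13 + 0
gcd(2957981, 176449) = 13.
Working backward:
13 = 221 − 8·26
13 = −8·689 + 25·221
13 = 25·2288 − 83·689
13 = −83·9841 + 357·2288
13 = 357·41652 − 1511·9841
13 = −1511·134797 + 4890·41652
13 = 4890·176449 − 6401·134797
13 = −6401·2957981 + 107306·176449
So 13 = (-6401)·2957981 + (107306)·176449.

13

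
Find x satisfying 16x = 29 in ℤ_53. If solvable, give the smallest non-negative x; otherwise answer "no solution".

First find gcd(16, 53):
53 = 3*16 + 5
16 = 3*5 + 1
5 = 5*1 + 0
gcd = 1, so a unique solution mod 53 exists.
Back-substitute for the Bézout coefficients:
1 = 16 − 3·5
1 = −3·53 + 10·16
So 16·(10) ≡ 1 (mod 53), giving 16⁻¹ ≡ 10.
x ≡ 16⁻¹·29 ≡ 10·29 ≡ 25 (mod 53).

25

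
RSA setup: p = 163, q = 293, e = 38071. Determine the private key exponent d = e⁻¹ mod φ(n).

φ(n) = (p−1)(q−1) = 162·292 = 47304.
Need d with 38071·d ≡ 1 (mod 47304). Apply the extended Euclidean algorithm:
47304 = 1*38071 + 9233
38071 = 4*9233 + 1139
9233 = 8*1139 + 121
1139 = 9*121 + 50
121 = 2*50 + 21
50 = 2*21 + 8
21 = 2*8 + 5
8 = 1*5 + 3
5 = 1*3 + 2
3 = 1*2 + 1
2 = 2*1 + 0
Back-substitute:
1 = 3 − 2
1 = −5 + 2·3
1 = 2·8 − 3·5
1 = −3·21 + 8·8
1 = 8·50 − 19·21
1 = −19·121 + 46·50
1 = 46·1139 − 433·121
1 = −433·9233 + 3510·1139
1 = 3510·38071 − 14473·9233
1 = −14473·47304 + 17983·38071
So 38071·17983 ≡ 1 (mod 47304), hence d = 17983.

17983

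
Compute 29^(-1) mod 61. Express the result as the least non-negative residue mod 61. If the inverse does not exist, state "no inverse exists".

40

gcd(61, 29) by repeated division:
61 = 2*29 + 3
29 = 9*3 + 2
3 = 1*2 + 1
2 = 2*1 + 0
The gcd is 1. Working backward:
1 = 3 − 2
1 = −29 + 10·3
1 = 10·61 − 21·29
Thus 29·(-21) ≡ 1 (mod 61); reducing, -21 mod 61 = 40.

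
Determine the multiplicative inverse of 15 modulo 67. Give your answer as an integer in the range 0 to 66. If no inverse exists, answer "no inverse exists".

Run Euclid on (67, 15):
67 = 4*15 + 7
15 = 2*7 + 1
7 = 7*1 + 0
gcd = 1, so the inverse exists. Back-substitute:
1 = 15 − 2·7
1 = −2·67 + 9·15
So 15·9 ≡ 1 (mod 67).

9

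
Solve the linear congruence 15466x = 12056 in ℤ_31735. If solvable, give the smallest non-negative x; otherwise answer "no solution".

1946

First find gcd(15466, 31735):
31735 = 2*15466 + 803
15466 = 19*803 + 209
803 = 3*209 + 176
209 = 1*176 + 33
176 = 5*33 + 11
33 = 3*11 + 0
gcd = 11 and 11 | 12056, so solutions exist. Divide through by 11: 1406x ≡ 1096 (mod 2885).
Now find 1406⁻¹ mod 2885:
2885 = 2×1406 + 73
1406 = 19×73 + 19
73 = 3×19 + 16
19 = 1×16 + 3
16 = 5×3 + 1
3 = 3×1 + 0
Back-substitute:
1 = 16 − 5·3
1 = −5·19 + 6·16
1 = 6·73 − 23·19
1 = −23·1406 + 443·73
1 = 443·2885 − 909·1406
So 1406·(-909) ≡ 1 (mod 2885), i.e. 1406⁻¹ ≡ 1976.
Then x ≡ 1976·1096 ≡ 1946 (mod 2885); the smallest non-negative solution is x = 1946.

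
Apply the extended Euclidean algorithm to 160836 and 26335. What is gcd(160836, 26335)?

Euclidean algorithm:
160836 = 6×26335 + 2826
26335 = 9×2826 + 901
2826 = 3×901 + 123
901 = 7×123 + 40
123 = 3×40 + 3
40 = 13×3 + 1
3 = 3×1 + 0
gcd(160836, 26335) = 1.
Express as a combination:
1 = 40 − 13·3
1 = −13·123 + 40·40
1 = 40·901 − 293·123
1 = −293·2826 + 919·901
1 = 919·26335 − 8564·2826
1 = −8564·160836 + 52303·26335
So 1 = (-8564)·160836 + (52303)·26335.

1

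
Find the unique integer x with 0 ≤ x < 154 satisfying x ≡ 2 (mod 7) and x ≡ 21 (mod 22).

Write x = 2 + 7·k. Then 7·k ≡ 21 − 2 ≡ 19 (mod 22).
Need 7⁻¹ mod 22. Extended Euclid on (22, 7):
22 = 3·7 + 1
7 = 7·1 + 0
Back-substitute:
1 = 22 − 3·7
7⁻¹ ≡ 19 (mod 22), so k ≡ 19·19 ≡ 9 (mod 22).
x = 2 + 7·9 = 65.

65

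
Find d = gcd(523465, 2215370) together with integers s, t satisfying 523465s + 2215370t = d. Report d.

5

Apply Euclid's algorithm to 2215370 and 523465:
2215370 = 4×523465 + 121510
523465 = 4×121510 + 37425
121510 = 3×37425 + 9235
37425 = 4×9235 + 485
9235 = 19×485 + 20
485 = 24×20 + 5
20 = 4×5 + 0
gcd(523465, 2215370) = 5.
Back-substituting:
5 = 485 − 24·20
5 = −24·9235 + 457·485
5 = 457·37425 − 1852·9235
5 = −1852·121510 + 6013·37425
5 = 6013·523465 − 25904·121510
5 = −25904·2215370 + 109629·523465
So 5 = (-25904)·2215370 + (109629)·523465.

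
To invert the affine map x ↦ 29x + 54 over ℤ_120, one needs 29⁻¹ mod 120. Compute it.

Apply the Euclidean algorithm to 120 and 29:
120 = 4·29 + 4
29 = 7·4 + 1
4 = 4·1 + 0
gcd = 1, so the inverse exists. Back-substitute:
1 = 29 − 7·4
1 = −7·120 + 29·29
So 29·29 ≡ 1 (mod 120).

29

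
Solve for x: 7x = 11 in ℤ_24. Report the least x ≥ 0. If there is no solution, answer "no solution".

5

First find gcd(7, 24):
24 = 3×7 + 3
7 = 2×3 + 1
3 = 3×1 + 0
gcd = 1, so a unique solution mod 24 exists.
Back-substitute for the Bézout coefficients:
1 = 7 − 2·3
1 = −2·24 + 7·7
So 7·(7) ≡ 1 (mod 24), giving 7⁻¹ ≡ 7.
x ≡ 7⁻¹·11 ≡ 7·11 ≡ 5 (mod 24).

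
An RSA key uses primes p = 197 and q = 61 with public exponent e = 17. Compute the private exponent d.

φ(n) = (p−1)(q−1) = 196·60 = 11760.
Need d with 17·d ≡ 1 (mod 11760). Apply the extended Euclidean algorithm:
11760 = 691*17 + 13
17 = 1*13 + 4
13 = 3*4 + 1
4 = 4*1 + 0
Back-substitute:
1 = 13 − 3·4
1 = −3·17 + 4·13
1 = 4·11760 − 2767·17
So 17·(-2767) ≡ 1 (mod 11760), hence d ≡ -2767 ≡ 8993 (mod 11760).

8993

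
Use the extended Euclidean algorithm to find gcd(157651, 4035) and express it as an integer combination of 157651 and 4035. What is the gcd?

Apply Euclid's algorithm to 157651 and 4035:
157651 = 39*4035 + 286
4035 = 14*286 + 31
286 = 9*31 + 7
31 = 4*7 + 3
7 = 2*3 + 1
3 = 3*1 + 0
gcd(157651, 4035) = 1.
Back-substituting:
1 = 7 − 2·3
1 = −2·31 + 9·7
1 = 9·286 − 83·31
1 = −83·4035 + 1171·286
1 = 1171·157651 − 45752·4035
So 1 = (1171)·157651 + (-45752)·4035.

1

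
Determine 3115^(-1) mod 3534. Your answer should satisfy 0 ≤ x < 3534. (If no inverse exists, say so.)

gcd(3534, 3115) by repeated division:
3534 = 1×3115 + 419
3115 = 7×419 + 182
419 = 2×182 + 55
182 = 3×55 + 17
55 = 3×17 + 4
17 = 4×4 + 1
4 = 4×1 + 0
The gcd is 1. Working backward:
1 = 17 − 4·4
1 = −4·55 + 13·17
1 = 13·182 − 43·55
1 = −43·419 + 99·182
1 = 99·3115 − 736·419
1 = −736·3534 + 835·3115
So 3115·835 ≡ 1 (mod 3534).

835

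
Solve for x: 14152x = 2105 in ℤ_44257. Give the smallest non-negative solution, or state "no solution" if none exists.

First find gcd(14152, 44257):
44257 = 3×14152 + 1801
14152 = 7×1801 + 1545
1801 = 1×1545 + 256
1545 = 6×256 + 9
256 = 28×9 + 4
9 = 2×4 + 1
4 = 4×1 + 0
gcd = 1, so a unique solution mod 44257 exists.
Back-substitute for the Bézout coefficients:
1 = 9 − 2·4
1 = −2·256 + 57·9
1 = 57·1545 − 344·256
1 = −344·1801 + 401·1545
1 = 401·14152 − 3151·1801
1 = −3151·44257 + 9854·14152
So 14152·(9854) ≡ 1 (mod 44257), giving 14152⁻¹ ≡ 9854.
x ≡ 14152⁻¹·2105 ≡ 9854·2105 ≡ 30394 (mod 44257).

30394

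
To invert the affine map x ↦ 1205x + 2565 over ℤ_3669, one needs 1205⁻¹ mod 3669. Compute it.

2378

Apply the Euclidean algorithm to 3669 and 1205:
3669 = 3*1205 + 54
1205 = 22*54 + 17
54 = 3*17 + 3
17 = 5*3 + 2
3 = 1*2 + 1
2 = 2*1 + 0
The gcd is 1. Working backward:
1 = 3 − 2
1 = −17 + 6·3
1 = 6·54 − 19·17
1 = −19·1205 + 424·54
1 = 424·3669 − 1291·1205
Thus 1205·(-1291) ≡ 1 (mod 3669); reducing, -1291 mod 3669 = 2378.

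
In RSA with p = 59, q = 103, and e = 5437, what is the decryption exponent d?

φ(n) = (p−1)(q−1) = 58·102 = 5916.
Need d with 5437·d ≡ 1 (mod 5916). Apply the extended Euclidean algorithm:
5916 = 1*5437 + 479
5437 = 11*479 + 168
479 = 2*168 + 143
168 = 1*143 + 25
143 = 5*25 + 18
25 = 1*18 + 7
18 = 2*7 + 4
7 = 1*4 + 3
4 = 1*3 + 1
3 = 3*1 + 0
Back-substitute:
1 = 4 − 3
1 = −7 + 2·4
1 = 2·18 − 5·7
1 = −5·25 + 7·18
1 = 7·143 − 40·25
1 = −40·168 + 47·143
1 = 47·479 − 134·168
1 = −134·5437 + 1521·479
1 = 1521·5916 − 1655·5437
So 5437·(-1655) ≡ 1 (mod 5916), hence d ≡ -1655 ≡ 4261 (mod 5916).

4261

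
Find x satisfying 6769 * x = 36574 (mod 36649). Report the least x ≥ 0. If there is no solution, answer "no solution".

First find gcd(6769, 36649):
36649 = 5·6769 + 2804
6769 = 2·2804 + 1161
2804 = 2·1161 + 482
1161 = 2·482 + 197
482 = 2·197 + 88
197 = 2·88 + 21
88 = 4·21 + 4
21 = 5·4 + 1
4 = 4·1 + 0
gcd = 1, so a unique solution mod 36649 exists.
Back-substitute for the Bézout coefficients:
1 = 21 − 5·4
1 = −5·88 + 21·21
1 = 21·197 − 47·88
1 = −47·482 + 115·197
1 = 115·1161 − 277·482
1 = −277·2804 + 669·1161
1 = 669·6769 − 1615·2804
1 = −1615·36649 + 8744·6769
So 6769·(8744) ≡ 1 (mod 36649), giving 6769⁻¹ ≡ 8744.
x ≡ 6769⁻¹·36574 ≡ 8744·36574 ≡ 3882 (mod 36649).

3882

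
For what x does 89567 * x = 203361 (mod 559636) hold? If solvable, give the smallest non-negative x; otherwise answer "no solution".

330003

First find gcd(89567, 559636):
559636 = 6*89567 + 22234
89567 = 4*22234 + 631
22234 = 35*631 + 149
631 = 4*149 + 35
149 = 4*35 + 9
35 = 3*9 + 8
9 = 1*8 + 1
8 = 8*1 + 0
gcd = 1, so a unique solution mod 559636 exists.
Back-substitute for the Bézout coefficients:
1 = 9 − 8
1 = −35 + 4·9
1 = 4·149 − 17·35
1 = −17·631 + 72·149
1 = 72·22234 − 2537·631
1 = −2537·89567 + 10220·22234
1 = 10220·559636 − 63857·89567
So 89567·(-63857) ≡ 1 (mod 559636), giving 89567⁻¹ ≡ 495779.
x ≡ 89567⁻¹·203361 ≡ 495779·203361 ≡ 330003 (mod 559636).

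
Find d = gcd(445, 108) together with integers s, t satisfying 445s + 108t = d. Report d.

Euclidean algorithm:
445 = 4·108 + 13
108 = 8·13 + 4
13 = 3·4 + 1
4 = 4·1 + 0
gcd(445, 108) = 1.
Working backward:
1 = 13 − 3·4
1 = −3·108 + 25·13
1 = 25·445 − 103·108
So 1 = (25)·445 + (-103)·108.

1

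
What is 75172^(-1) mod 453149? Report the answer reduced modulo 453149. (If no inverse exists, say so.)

Extended Euclidean algorithm:
453149 = 6·75172 + 2117
75172 = 35·2117 + 1077
2117 = 1·1077 + 1040
1077 = 1·1040 + 37
1040 = 28·37 + 4
37 = 9·4 + 1
4 = 4·1 + 0
gcd = 1, so the inverse exists. Back-substitute:
1 = 37 − 9·4
1 = −9·1040 + 253·37
1 = 253·1077 − 262·1040
1 = −262·2117 + 515·1077
1 = 515·75172 − 18287·2117
1 = −18287·453149 + 110237·75172
So 75172·110237 ≡ 1 (mod 453149).

110237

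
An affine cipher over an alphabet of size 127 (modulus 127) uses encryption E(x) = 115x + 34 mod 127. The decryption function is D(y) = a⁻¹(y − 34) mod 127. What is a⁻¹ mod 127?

Apply the Euclidean algorithm to 127 and 115:
127 = 1·115 + 12
115 = 9·12 + 7
12 = 1·7 + 5
7 = 1·5 + 2
5 = 2·2 + 1
2 = 2·1 + 0
The gcd is 1. Working backward:
1 = 5 − 2·2
1 = −2·7 + 3·5
1 = 3·12 − 5·7
1 = −5·115 + 48·12
1 = 48·127 − 53·115
So 115·(-53) ≡ 1 (mod 127), and -53 ≡ 74 (mod 127).

74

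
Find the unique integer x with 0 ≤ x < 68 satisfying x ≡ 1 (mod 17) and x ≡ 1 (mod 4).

1

Write x = 1 + 17·k. Then 17·k ≡ 1 − 1 ≡ 0 (mod 4).
Need 17⁻¹ mod 4. Extended Euclid on (4, 1):
4 = 4·1 + 0
17⁻¹ ≡ 1 (mod 4), so k ≡ 1·0 ≡ 0 (mod 4).
x = 1 + 17·0 = 1.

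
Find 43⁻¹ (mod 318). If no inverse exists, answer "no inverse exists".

gcd(318, 43) by repeated division:
318 = 7·43 + 17
43 = 2·17 + 9
17 = 1·9 + 8
9 = 1·8 + 1
8 = 8·1 + 0
gcd = 1, so the inverse exists. Back-substitute:
1 = 9 − 8
1 = −17 + 2·9
1 = 2·43 − 5·17
1 = −5·318 + 37·43
So 43·37 ≡ 1 (mod 318).

37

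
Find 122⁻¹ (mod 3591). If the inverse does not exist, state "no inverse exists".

Extended Euclidean algorithm:
3591 = 29·122 + 53
122 = 2·53 + 16
53 = 3·16 + 5
16 = 3·5 + 1
5 = 5·1 + 0
Since gcd(122, 3591) = 1, back-substitute to write 1 as a combination:
1 = 16 − 3·5
1 = −3·53 + 10·16
1 = 10·122 − 23·53
1 = −23·3591 + 677·122
So 122·677 ≡ 1 (mod 3591).

677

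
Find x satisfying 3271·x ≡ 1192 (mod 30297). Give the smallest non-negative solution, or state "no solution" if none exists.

First find gcd(3271, 30297):
30297 = 9×3271 + 858
3271 = 3×858 + 697
858 = 1×697 + 161
697 = 4×161 + 53
161 = 3×53 + 2
53 = 26×2 + 1
2 = 2×1 + 0
gcd = 1, so a unique solution mod 30297 exists.
Back-substitute for the Bézout coefficients:
1 = 53 − 26·2
1 = −26·161 + 79·53
1 = 79·697 − 342·161
1 = −342·858 + 421·697
1 = 421·3271 − 1605·858
1 = −1605·30297 + 14866·3271
So 3271·(14866) ≡ 1 (mod 30297), giving 3271⁻¹ ≡ 14866.
x ≡ 3271⁻¹·1192 ≡ 14866·1192 ≡ 26824 (mod 30297).

26824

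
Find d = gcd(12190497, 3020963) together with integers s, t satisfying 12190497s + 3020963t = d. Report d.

11

Euclidean algorithm:
12190497 = 4*3020963 + 106645
3020963 = 28*106645 + 34903
106645 = 3*34903 + 1936
34903 = 18*1936 + 55
1936 = 35*55 + 11
55 = 5*11 + 0
gcd(12190497, 3020963) = 11.
Working backward:
11 = 1936 − 35·55
11 = −35·34903 + 631·1936
11 = 631·106645 − 1928·34903
11 = −1928·3020963 + 54615·106645
11 = 54615·12190497 − 220388·3020963
So 11 = (54615)·12190497 + (-220388)·3020963.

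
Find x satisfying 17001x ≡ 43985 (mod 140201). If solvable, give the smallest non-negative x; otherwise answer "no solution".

First find gcd(17001, 140201):
140201 = 8·17001 + 4193
17001 = 4·4193 + 229
4193 = 18·229 + 71
229 = 3·71 + 16
71 = 4·16 + 7
16 = 2·7 + 2
7 = 3·2 + 1
2 = 2·1 + 0
gcd = 1, so a unique solution mod 140201 exists.
Back-substitute for the Bézout coefficients:
1 = 7 − 3·2
1 = −3·16 + 7·7
1 = 7·71 − 31·16
1 = −31·229 + 100·71
1 = 100·4193 − 1831·229
1 = −1831·17001 + 7424·4193
1 = 7424·140201 − 61223·17001
So 17001·(-61223) ≡ 1 (mod 140201), giving 17001⁻¹ ≡ 78978.
x ≡ 17001⁻¹·43985 ≡ 78978·43985 ≡ 87153 (mod 140201).

87153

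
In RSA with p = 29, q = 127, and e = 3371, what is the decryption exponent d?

φ(n) = (p−1)(q−1) = 28·126 = 3528.
Need d with 3371·d ≡ 1 (mod 3528). Apply the extended Euclidean algorithm:
3528 = 1·3371 + 157
3371 = 21·157 + 74
157 = 2·74 + 9
74 = 8·9 + 2
9 = 4·2 + 1
2 = 2·1 + 0
Back-substitute:
1 = 9 − 4·2
1 = −4·74 + 33·9
1 = 33·157 − 70·74
1 = −70·3371 + 1503·157
1 = 1503·3528 − 1573·3371
So 3371·(-1573) ≡ 1 (mod 3528), hence d ≡ -1573 ≡ 1955 (mod 3528).

1955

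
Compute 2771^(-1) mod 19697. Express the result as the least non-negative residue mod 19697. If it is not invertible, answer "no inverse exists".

Run Euclid on (19697, 2771):
19697 = 7*2771 + 300
2771 = 9*300 + 71
300 = 4*71 + 16
71 = 4*16 + 7
16 = 2*7 + 2
7 = 3*2 + 1
2 = 2*1 + 0
The gcd is 1. Working backward:
1 = 7 − 3·2
1 = −3·16 + 7·7
1 = 7·71 − 31·16
1 = −31·300 + 131·71
1 = 131·2771 − 1210·300
1 = −1210·19697 + 8601·2771
So 2771·8601 ≡ 1 (mod 19697).

8601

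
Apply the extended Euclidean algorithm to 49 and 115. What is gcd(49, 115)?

1

Repeated division:
115 = 2*49 + 17
49 = 2*17 + 15
17 = 1*15 + 2
15 = 7*2 + 1
2 = 2*1 + 0
gcd(49, 115) = 1.
Working backward:
1 = 15 − 7·2
1 = −7·17 + 8·15
1 = 8·49 − 23·17
1 = −23·115 + 54·49
So 1 = (-23)·115 + (54)·49.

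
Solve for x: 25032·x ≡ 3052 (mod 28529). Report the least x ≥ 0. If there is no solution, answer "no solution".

22434

First find gcd(25032, 28529):
28529 = 1·25032 + 3497
25032 = 7·3497 + 553
3497 = 6·553 + 179
553 = 3·179 + 16
179 = 11·16 + 3
16 = 5·3 + 1
3 = 3·1 + 0
gcd = 1, so a unique solution mod 28529 exists.
Back-substitute for the Bézout coefficients:
1 = 16 − 5·3
1 = −5·179 + 56·16
1 = 56·553 − 173·179
1 = −173·3497 + 1094·553
1 = 1094·25032 − 7831·3497
1 = −7831·28529 + 8925·25032
So 25032·(8925) ≡ 1 (mod 28529), giving 25032⁻¹ ≡ 8925.
x ≡ 25032⁻¹·3052 ≡ 8925·3052 ≡ 22434 (mod 28529).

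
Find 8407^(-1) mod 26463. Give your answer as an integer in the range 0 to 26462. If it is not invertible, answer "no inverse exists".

21115

Apply the Euclidean algorithm to 26463 and 8407:
26463 = 3·8407 + 1242
8407 = 6·1242 + 955
1242 = 1·955 + 287
955 = 3·287 + 94
287 = 3·94 + 5
94 = 18·5 + 4
5 = 1·4 + 1
4 = 4·1 + 0
The gcd is 1. Working backward:
1 = 5 − 4
1 = −94 + 19·5
1 = 19·287 − 58·94
1 = −58·955 + 193·287
1 = 193·1242 − 251·955
1 = −251·8407 + 1699·1242
1 = 1699·26463 − 5348·8407
Hence 8407⁻¹ ≡ -5348 ≡ 21115 (mod 26463).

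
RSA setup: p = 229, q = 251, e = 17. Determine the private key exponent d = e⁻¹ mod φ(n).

3353

φ(n) = (p−1)(q−1) = 228·250 = 57000.
Need d with 17·d ≡ 1 (mod 57000). Apply the extended Euclidean algorithm:
57000 = 3352*17 + 16
17 = 1*16 + 1
16 = 16*1 + 0
Back-substitute:
1 = 17 − 16
1 = −57000 + 3353·17
So 17·3353 ≡ 1 (mod 57000), hence d = 3353.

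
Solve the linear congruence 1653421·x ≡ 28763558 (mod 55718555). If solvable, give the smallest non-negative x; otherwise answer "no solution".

32005833

First find gcd(1653421, 55718555):
55718555 = 33·1653421 + 1155662
1653421 = 1·1155662 + 497759
1155662 = 2·497759 + 160144
497759 = 3·160144 + 17327
160144 = 9·17327 + 4201
17327 = 4·4201 + 523
4201 = 8·523 + 17
523 = 30·17 + 13
17 = 1·13 + 4
13 = 3·4 + 1
4 = 4·1 + 0
gcd = 1, so a unique solution mod 55718555 exists.
Back-substitute for the Bézout coefficients:
1 = 13 − 3·4
1 = −3·17 + 4·13
1 = 4·523 − 123·17
1 = −123·4201 + 988·523
1 = 988·17327 − 4075·4201
1 = −4075·160144 + 37663·17327
1 = 37663·497759 − 117064·160144
1 = −117064·1155662 + 271791·497759
1 = 271791·1653421 − 388855·1155662
1 = −388855·55718555 + 13104006·1653421
So 1653421·(13104006) ≡ 1 (mod 55718555), giving 1653421⁻¹ ≡ 13104006.
x ≡ 1653421⁻¹·28763558 ≡ 13104006·28763558 ≡ 32005833 (mod 55718555).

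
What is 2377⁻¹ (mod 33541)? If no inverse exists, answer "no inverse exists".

gcd(33541, 2377) by repeated division:
33541 = 14*2377 + 263
2377 = 9*263 + 10
263 = 26*10 + 3
10 = 3*3 + 1
3 = 3*1 + 0
The gcd is 1. Working backward:
1 = 10 − 3·3
1 = −3·263 + 79·10
1 = 79·2377 − 714·263
1 = −714·33541 + 10075·2377
So 2377·10075 ≡ 1 (mod 33541).

10075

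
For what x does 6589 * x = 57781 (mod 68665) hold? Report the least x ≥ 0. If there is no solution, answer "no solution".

First find gcd(6589, 68665):
68665 = 10×6589 + 2775
6589 = 2×2775 + 1039
2775 = 2×1039 + 697
1039 = 1×697 + 342
697 = 2×342 + 13
342 = 26×13 + 4
13 = 3×4 + 1
4 = 4×1 + 0
gcd = 1, so a unique solution mod 68665 exists.
Back-substitute for the Bézout coefficients:
1 = 13 − 3·4
1 = −3·342 + 79·13
1 = 79·697 − 161·342
1 = −161·1039 + 240·697
1 = 240·2775 − 641·1039
1 = −641·6589 + 1522·2775
1 = 1522·68665 − 15861·6589
So 6589·(-15861) ≡ 1 (mod 68665), giving 6589⁻¹ ≡ 52804.
x ≡ 6589⁻¹·57781 ≡ 52804·57781 ≡ 7314 (mod 68665).

7314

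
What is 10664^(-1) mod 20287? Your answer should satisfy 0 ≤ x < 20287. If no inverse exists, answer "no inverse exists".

4872

Extended Euclidean algorithm:
20287 = 1·10664 + 9623
10664 = 1·9623 + 1041
9623 = 9·1041 + 254
1041 = 4·254 + 25
254 = 10·25 + 4
25 = 6·4 + 1
4 = 4·1 + 0
gcd = 1, so the inverse exists. Back-substitute:
1 = 25 − 6·4
1 = −6·254 + 61·25
1 = 61·1041 − 250·254
1 = −250·9623 + 2311·1041
1 = 2311·10664 − 2561·9623
1 = −2561·20287 + 4872·10664
So 10664·4872 ≡ 1 (mod 20287).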